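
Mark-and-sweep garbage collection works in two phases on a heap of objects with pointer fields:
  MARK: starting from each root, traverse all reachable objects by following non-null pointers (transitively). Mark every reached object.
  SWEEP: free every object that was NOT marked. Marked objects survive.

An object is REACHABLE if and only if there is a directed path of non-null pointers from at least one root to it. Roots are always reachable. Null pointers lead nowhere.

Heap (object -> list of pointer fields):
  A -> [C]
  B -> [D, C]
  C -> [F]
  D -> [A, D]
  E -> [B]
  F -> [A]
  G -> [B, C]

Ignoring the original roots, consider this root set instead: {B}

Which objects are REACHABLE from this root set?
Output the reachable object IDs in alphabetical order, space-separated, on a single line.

Answer: A B C D F

Derivation:
Roots: B
Mark B: refs=D C, marked=B
Mark D: refs=A D, marked=B D
Mark C: refs=F, marked=B C D
Mark A: refs=C, marked=A B C D
Mark F: refs=A, marked=A B C D F
Unmarked (collected): E G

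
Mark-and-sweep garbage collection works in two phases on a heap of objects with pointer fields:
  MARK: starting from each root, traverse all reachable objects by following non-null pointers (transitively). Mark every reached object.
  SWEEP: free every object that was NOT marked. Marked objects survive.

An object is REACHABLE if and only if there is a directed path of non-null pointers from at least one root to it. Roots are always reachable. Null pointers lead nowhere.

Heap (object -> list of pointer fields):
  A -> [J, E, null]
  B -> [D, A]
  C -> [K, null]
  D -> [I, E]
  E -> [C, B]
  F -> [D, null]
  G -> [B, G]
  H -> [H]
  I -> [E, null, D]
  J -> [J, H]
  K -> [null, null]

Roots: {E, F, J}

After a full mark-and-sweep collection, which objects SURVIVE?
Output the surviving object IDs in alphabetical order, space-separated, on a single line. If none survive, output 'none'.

Answer: A B C D E F H I J K

Derivation:
Roots: E F J
Mark E: refs=C B, marked=E
Mark F: refs=D null, marked=E F
Mark J: refs=J H, marked=E F J
Mark C: refs=K null, marked=C E F J
Mark B: refs=D A, marked=B C E F J
Mark D: refs=I E, marked=B C D E F J
Mark H: refs=H, marked=B C D E F H J
Mark K: refs=null null, marked=B C D E F H J K
Mark A: refs=J E null, marked=A B C D E F H J K
Mark I: refs=E null D, marked=A B C D E F H I J K
Unmarked (collected): G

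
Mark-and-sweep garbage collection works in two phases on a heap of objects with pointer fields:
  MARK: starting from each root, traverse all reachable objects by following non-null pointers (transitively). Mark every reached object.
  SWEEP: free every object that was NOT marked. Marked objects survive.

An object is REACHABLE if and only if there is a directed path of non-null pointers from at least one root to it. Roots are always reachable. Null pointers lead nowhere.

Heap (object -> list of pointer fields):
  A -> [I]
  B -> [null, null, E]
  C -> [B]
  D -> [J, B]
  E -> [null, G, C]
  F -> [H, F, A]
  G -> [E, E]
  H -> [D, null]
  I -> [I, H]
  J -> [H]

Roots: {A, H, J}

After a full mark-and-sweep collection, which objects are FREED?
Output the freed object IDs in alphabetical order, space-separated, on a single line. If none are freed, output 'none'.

Roots: A H J
Mark A: refs=I, marked=A
Mark H: refs=D null, marked=A H
Mark J: refs=H, marked=A H J
Mark I: refs=I H, marked=A H I J
Mark D: refs=J B, marked=A D H I J
Mark B: refs=null null E, marked=A B D H I J
Mark E: refs=null G C, marked=A B D E H I J
Mark G: refs=E E, marked=A B D E G H I J
Mark C: refs=B, marked=A B C D E G H I J
Unmarked (collected): F

Answer: F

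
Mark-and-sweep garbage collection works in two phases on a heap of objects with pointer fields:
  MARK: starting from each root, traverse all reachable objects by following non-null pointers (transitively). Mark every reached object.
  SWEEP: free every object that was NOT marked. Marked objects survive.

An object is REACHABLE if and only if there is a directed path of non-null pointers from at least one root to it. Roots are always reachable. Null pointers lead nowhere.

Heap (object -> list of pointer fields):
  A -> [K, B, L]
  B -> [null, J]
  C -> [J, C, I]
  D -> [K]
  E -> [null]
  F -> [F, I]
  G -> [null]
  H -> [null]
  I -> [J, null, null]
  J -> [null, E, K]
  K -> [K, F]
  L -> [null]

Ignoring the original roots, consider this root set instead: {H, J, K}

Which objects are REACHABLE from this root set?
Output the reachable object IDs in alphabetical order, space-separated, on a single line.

Roots: H J K
Mark H: refs=null, marked=H
Mark J: refs=null E K, marked=H J
Mark K: refs=K F, marked=H J K
Mark E: refs=null, marked=E H J K
Mark F: refs=F I, marked=E F H J K
Mark I: refs=J null null, marked=E F H I J K
Unmarked (collected): A B C D G L

Answer: E F H I J K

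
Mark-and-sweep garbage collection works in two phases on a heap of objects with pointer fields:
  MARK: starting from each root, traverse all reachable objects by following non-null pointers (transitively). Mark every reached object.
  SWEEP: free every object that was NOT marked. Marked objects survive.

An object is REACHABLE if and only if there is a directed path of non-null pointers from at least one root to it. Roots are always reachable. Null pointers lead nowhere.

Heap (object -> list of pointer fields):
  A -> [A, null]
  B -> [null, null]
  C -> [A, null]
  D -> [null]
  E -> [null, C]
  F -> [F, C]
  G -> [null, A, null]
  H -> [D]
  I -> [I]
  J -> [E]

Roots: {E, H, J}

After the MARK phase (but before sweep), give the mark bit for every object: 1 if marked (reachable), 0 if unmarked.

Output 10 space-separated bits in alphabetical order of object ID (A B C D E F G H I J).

Answer: 1 0 1 1 1 0 0 1 0 1

Derivation:
Roots: E H J
Mark E: refs=null C, marked=E
Mark H: refs=D, marked=E H
Mark J: refs=E, marked=E H J
Mark C: refs=A null, marked=C E H J
Mark D: refs=null, marked=C D E H J
Mark A: refs=A null, marked=A C D E H J
Unmarked (collected): B F G I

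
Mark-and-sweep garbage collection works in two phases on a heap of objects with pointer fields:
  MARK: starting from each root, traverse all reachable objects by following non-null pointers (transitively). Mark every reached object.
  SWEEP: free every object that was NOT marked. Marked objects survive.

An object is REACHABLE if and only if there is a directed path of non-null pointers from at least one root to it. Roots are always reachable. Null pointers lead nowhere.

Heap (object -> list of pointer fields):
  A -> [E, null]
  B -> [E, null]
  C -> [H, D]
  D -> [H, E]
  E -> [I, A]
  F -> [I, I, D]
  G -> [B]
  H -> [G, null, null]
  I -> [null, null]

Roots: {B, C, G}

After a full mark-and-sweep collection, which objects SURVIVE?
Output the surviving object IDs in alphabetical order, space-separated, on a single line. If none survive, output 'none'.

Roots: B C G
Mark B: refs=E null, marked=B
Mark C: refs=H D, marked=B C
Mark G: refs=B, marked=B C G
Mark E: refs=I A, marked=B C E G
Mark H: refs=G null null, marked=B C E G H
Mark D: refs=H E, marked=B C D E G H
Mark I: refs=null null, marked=B C D E G H I
Mark A: refs=E null, marked=A B C D E G H I
Unmarked (collected): F

Answer: A B C D E G H I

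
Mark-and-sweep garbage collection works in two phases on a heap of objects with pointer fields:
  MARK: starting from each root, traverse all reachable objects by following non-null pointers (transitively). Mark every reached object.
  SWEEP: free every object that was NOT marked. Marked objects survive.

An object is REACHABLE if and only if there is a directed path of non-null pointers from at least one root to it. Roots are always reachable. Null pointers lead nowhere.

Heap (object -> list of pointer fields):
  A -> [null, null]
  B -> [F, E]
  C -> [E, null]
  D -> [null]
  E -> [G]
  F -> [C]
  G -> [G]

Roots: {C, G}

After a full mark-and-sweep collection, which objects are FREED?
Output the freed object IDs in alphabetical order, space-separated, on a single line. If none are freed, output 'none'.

Answer: A B D F

Derivation:
Roots: C G
Mark C: refs=E null, marked=C
Mark G: refs=G, marked=C G
Mark E: refs=G, marked=C E G
Unmarked (collected): A B D F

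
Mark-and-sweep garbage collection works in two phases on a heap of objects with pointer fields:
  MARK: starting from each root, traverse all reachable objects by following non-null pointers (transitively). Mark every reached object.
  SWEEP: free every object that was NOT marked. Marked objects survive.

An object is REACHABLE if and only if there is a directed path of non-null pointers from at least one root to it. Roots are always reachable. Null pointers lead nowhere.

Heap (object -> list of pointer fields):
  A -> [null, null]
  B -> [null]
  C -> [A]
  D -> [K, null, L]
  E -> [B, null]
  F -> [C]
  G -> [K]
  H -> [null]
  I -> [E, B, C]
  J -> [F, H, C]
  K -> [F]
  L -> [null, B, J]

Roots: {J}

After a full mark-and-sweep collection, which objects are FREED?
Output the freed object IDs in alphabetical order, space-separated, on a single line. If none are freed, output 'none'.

Answer: B D E G I K L

Derivation:
Roots: J
Mark J: refs=F H C, marked=J
Mark F: refs=C, marked=F J
Mark H: refs=null, marked=F H J
Mark C: refs=A, marked=C F H J
Mark A: refs=null null, marked=A C F H J
Unmarked (collected): B D E G I K L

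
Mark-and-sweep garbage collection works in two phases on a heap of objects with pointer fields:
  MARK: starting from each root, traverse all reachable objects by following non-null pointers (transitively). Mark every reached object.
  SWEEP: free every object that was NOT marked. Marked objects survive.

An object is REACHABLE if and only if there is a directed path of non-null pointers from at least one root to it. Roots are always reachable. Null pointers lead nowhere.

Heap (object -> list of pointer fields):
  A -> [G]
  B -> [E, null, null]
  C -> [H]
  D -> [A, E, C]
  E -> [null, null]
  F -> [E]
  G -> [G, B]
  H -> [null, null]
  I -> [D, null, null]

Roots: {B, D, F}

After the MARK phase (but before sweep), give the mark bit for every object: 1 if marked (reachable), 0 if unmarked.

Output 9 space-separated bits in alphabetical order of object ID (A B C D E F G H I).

Roots: B D F
Mark B: refs=E null null, marked=B
Mark D: refs=A E C, marked=B D
Mark F: refs=E, marked=B D F
Mark E: refs=null null, marked=B D E F
Mark A: refs=G, marked=A B D E F
Mark C: refs=H, marked=A B C D E F
Mark G: refs=G B, marked=A B C D E F G
Mark H: refs=null null, marked=A B C D E F G H
Unmarked (collected): I

Answer: 1 1 1 1 1 1 1 1 0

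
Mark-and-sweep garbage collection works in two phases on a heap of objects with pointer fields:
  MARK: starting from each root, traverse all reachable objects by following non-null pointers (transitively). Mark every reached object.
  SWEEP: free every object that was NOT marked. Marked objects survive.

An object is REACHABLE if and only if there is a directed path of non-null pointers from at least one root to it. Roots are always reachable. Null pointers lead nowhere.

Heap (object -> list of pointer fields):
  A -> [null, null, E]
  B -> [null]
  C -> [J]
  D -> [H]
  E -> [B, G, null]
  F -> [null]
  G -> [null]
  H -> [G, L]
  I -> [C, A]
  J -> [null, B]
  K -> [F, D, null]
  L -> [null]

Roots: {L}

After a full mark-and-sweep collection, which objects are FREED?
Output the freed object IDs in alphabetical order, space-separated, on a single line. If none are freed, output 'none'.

Roots: L
Mark L: refs=null, marked=L
Unmarked (collected): A B C D E F G H I J K

Answer: A B C D E F G H I J K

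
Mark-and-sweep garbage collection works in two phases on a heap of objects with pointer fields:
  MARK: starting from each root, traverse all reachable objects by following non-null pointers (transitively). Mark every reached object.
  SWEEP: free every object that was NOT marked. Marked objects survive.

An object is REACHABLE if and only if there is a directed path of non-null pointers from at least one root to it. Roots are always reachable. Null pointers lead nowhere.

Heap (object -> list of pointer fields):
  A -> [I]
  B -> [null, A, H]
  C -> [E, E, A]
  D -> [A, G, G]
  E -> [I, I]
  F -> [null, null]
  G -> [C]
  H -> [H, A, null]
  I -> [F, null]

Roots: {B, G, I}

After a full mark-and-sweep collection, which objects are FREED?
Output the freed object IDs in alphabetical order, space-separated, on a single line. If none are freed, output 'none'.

Answer: D

Derivation:
Roots: B G I
Mark B: refs=null A H, marked=B
Mark G: refs=C, marked=B G
Mark I: refs=F null, marked=B G I
Mark A: refs=I, marked=A B G I
Mark H: refs=H A null, marked=A B G H I
Mark C: refs=E E A, marked=A B C G H I
Mark F: refs=null null, marked=A B C F G H I
Mark E: refs=I I, marked=A B C E F G H I
Unmarked (collected): D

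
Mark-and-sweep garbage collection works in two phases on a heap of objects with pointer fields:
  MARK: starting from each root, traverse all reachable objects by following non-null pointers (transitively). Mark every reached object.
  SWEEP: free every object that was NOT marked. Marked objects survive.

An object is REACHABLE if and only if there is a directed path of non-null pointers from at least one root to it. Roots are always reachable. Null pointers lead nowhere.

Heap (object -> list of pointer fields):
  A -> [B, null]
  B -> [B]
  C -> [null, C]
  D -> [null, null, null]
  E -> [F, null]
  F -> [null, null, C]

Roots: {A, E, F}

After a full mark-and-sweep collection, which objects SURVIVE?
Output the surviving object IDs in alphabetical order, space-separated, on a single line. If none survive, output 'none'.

Answer: A B C E F

Derivation:
Roots: A E F
Mark A: refs=B null, marked=A
Mark E: refs=F null, marked=A E
Mark F: refs=null null C, marked=A E F
Mark B: refs=B, marked=A B E F
Mark C: refs=null C, marked=A B C E F
Unmarked (collected): D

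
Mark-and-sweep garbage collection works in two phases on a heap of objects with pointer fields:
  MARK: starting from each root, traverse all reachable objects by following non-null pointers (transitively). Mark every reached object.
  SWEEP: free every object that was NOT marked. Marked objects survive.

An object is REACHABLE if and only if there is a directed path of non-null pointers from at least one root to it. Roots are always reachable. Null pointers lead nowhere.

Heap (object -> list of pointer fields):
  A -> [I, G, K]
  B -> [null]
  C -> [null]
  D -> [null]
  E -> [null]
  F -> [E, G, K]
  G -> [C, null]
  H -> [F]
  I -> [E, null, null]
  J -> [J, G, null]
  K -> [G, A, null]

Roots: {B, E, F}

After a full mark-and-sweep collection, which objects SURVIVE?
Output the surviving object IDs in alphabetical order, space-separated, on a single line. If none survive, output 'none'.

Answer: A B C E F G I K

Derivation:
Roots: B E F
Mark B: refs=null, marked=B
Mark E: refs=null, marked=B E
Mark F: refs=E G K, marked=B E F
Mark G: refs=C null, marked=B E F G
Mark K: refs=G A null, marked=B E F G K
Mark C: refs=null, marked=B C E F G K
Mark A: refs=I G K, marked=A B C E F G K
Mark I: refs=E null null, marked=A B C E F G I K
Unmarked (collected): D H J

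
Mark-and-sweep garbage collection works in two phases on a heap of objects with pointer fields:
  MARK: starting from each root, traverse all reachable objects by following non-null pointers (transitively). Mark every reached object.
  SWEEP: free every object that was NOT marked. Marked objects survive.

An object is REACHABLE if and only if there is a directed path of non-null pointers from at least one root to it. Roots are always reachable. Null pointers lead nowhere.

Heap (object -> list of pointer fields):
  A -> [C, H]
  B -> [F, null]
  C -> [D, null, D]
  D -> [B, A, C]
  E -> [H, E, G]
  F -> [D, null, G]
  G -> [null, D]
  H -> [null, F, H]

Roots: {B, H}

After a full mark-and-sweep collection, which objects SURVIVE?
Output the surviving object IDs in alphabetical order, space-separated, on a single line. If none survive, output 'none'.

Answer: A B C D F G H

Derivation:
Roots: B H
Mark B: refs=F null, marked=B
Mark H: refs=null F H, marked=B H
Mark F: refs=D null G, marked=B F H
Mark D: refs=B A C, marked=B D F H
Mark G: refs=null D, marked=B D F G H
Mark A: refs=C H, marked=A B D F G H
Mark C: refs=D null D, marked=A B C D F G H
Unmarked (collected): E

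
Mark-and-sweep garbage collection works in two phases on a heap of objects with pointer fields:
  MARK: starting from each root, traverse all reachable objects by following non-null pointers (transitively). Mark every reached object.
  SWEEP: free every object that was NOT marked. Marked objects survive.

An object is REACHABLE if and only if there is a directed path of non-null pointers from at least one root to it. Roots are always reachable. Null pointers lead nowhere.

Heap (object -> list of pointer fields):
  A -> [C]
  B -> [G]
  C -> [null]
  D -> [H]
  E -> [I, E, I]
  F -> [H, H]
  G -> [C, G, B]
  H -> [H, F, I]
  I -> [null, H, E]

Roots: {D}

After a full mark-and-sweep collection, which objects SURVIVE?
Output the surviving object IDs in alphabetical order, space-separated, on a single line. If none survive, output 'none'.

Roots: D
Mark D: refs=H, marked=D
Mark H: refs=H F I, marked=D H
Mark F: refs=H H, marked=D F H
Mark I: refs=null H E, marked=D F H I
Mark E: refs=I E I, marked=D E F H I
Unmarked (collected): A B C G

Answer: D E F H I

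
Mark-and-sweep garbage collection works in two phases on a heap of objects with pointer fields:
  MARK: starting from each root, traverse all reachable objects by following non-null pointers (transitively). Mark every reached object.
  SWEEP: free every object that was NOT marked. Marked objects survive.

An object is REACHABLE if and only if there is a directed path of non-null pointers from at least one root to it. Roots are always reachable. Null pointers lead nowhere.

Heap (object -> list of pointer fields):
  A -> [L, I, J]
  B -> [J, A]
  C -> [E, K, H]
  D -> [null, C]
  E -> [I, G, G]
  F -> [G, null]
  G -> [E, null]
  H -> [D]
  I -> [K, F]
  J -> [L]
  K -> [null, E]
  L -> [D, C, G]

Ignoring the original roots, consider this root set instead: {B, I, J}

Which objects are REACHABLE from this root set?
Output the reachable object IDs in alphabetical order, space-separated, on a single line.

Roots: B I J
Mark B: refs=J A, marked=B
Mark I: refs=K F, marked=B I
Mark J: refs=L, marked=B I J
Mark A: refs=L I J, marked=A B I J
Mark K: refs=null E, marked=A B I J K
Mark F: refs=G null, marked=A B F I J K
Mark L: refs=D C G, marked=A B F I J K L
Mark E: refs=I G G, marked=A B E F I J K L
Mark G: refs=E null, marked=A B E F G I J K L
Mark D: refs=null C, marked=A B D E F G I J K L
Mark C: refs=E K H, marked=A B C D E F G I J K L
Mark H: refs=D, marked=A B C D E F G H I J K L
Unmarked (collected): (none)

Answer: A B C D E F G H I J K L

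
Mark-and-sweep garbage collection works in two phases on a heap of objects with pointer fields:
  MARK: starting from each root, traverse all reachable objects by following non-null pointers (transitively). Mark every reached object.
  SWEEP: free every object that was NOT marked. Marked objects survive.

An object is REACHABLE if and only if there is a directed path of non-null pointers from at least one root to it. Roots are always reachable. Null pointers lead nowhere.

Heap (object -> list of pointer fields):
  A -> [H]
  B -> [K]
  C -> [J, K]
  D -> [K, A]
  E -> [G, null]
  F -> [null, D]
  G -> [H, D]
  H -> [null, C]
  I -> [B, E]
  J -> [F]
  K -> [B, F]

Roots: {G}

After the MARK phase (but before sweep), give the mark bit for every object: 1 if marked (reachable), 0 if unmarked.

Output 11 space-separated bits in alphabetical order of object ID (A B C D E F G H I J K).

Answer: 1 1 1 1 0 1 1 1 0 1 1

Derivation:
Roots: G
Mark G: refs=H D, marked=G
Mark H: refs=null C, marked=G H
Mark D: refs=K A, marked=D G H
Mark C: refs=J K, marked=C D G H
Mark K: refs=B F, marked=C D G H K
Mark A: refs=H, marked=A C D G H K
Mark J: refs=F, marked=A C D G H J K
Mark B: refs=K, marked=A B C D G H J K
Mark F: refs=null D, marked=A B C D F G H J K
Unmarked (collected): E I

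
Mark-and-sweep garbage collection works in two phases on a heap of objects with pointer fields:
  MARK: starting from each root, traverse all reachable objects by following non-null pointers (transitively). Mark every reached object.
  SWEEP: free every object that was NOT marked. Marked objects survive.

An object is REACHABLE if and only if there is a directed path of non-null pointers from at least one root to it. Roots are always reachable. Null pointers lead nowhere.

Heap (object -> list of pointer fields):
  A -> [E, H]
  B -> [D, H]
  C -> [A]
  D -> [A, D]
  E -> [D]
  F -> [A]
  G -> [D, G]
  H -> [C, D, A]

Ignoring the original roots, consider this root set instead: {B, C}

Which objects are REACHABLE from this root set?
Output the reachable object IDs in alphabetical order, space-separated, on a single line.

Answer: A B C D E H

Derivation:
Roots: B C
Mark B: refs=D H, marked=B
Mark C: refs=A, marked=B C
Mark D: refs=A D, marked=B C D
Mark H: refs=C D A, marked=B C D H
Mark A: refs=E H, marked=A B C D H
Mark E: refs=D, marked=A B C D E H
Unmarked (collected): F G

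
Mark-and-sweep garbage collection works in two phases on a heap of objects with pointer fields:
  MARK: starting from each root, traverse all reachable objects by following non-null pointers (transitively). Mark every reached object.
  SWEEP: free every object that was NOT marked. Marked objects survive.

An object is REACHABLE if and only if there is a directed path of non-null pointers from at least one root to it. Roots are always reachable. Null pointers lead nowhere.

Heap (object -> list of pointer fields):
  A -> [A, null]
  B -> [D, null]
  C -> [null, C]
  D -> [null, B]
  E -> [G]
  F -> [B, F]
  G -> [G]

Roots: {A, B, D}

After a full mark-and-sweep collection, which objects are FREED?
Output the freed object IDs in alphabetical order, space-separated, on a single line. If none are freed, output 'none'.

Answer: C E F G

Derivation:
Roots: A B D
Mark A: refs=A null, marked=A
Mark B: refs=D null, marked=A B
Mark D: refs=null B, marked=A B D
Unmarked (collected): C E F G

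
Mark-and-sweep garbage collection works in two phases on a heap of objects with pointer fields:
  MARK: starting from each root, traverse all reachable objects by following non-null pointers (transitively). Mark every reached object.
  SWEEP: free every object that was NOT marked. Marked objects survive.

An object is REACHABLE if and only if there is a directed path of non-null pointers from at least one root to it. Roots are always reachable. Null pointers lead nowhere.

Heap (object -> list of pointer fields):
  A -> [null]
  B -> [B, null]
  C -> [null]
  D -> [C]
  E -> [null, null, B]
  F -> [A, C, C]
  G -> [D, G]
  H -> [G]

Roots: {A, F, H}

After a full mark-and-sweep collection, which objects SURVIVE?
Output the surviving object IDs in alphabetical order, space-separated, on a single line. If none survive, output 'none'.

Roots: A F H
Mark A: refs=null, marked=A
Mark F: refs=A C C, marked=A F
Mark H: refs=G, marked=A F H
Mark C: refs=null, marked=A C F H
Mark G: refs=D G, marked=A C F G H
Mark D: refs=C, marked=A C D F G H
Unmarked (collected): B E

Answer: A C D F G H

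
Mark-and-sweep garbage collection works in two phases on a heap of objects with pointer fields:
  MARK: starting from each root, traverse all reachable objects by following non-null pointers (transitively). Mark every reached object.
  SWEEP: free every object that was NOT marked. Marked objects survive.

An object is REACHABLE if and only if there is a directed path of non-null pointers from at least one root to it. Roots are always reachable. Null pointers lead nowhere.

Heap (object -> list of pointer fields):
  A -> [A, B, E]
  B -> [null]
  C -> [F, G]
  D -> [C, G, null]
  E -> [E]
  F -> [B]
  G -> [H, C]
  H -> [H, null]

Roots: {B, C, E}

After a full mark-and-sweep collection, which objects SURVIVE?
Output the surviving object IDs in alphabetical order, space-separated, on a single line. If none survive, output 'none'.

Roots: B C E
Mark B: refs=null, marked=B
Mark C: refs=F G, marked=B C
Mark E: refs=E, marked=B C E
Mark F: refs=B, marked=B C E F
Mark G: refs=H C, marked=B C E F G
Mark H: refs=H null, marked=B C E F G H
Unmarked (collected): A D

Answer: B C E F G H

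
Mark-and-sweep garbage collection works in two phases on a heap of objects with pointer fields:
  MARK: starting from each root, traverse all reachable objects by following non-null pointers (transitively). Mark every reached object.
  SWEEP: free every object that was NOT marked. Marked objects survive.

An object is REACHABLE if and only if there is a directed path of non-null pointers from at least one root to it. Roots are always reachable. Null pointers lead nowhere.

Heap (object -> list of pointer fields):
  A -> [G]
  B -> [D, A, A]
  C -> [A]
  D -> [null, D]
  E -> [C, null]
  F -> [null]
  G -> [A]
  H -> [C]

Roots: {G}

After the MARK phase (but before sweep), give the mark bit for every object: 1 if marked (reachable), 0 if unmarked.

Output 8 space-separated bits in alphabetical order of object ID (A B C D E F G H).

Roots: G
Mark G: refs=A, marked=G
Mark A: refs=G, marked=A G
Unmarked (collected): B C D E F H

Answer: 1 0 0 0 0 0 1 0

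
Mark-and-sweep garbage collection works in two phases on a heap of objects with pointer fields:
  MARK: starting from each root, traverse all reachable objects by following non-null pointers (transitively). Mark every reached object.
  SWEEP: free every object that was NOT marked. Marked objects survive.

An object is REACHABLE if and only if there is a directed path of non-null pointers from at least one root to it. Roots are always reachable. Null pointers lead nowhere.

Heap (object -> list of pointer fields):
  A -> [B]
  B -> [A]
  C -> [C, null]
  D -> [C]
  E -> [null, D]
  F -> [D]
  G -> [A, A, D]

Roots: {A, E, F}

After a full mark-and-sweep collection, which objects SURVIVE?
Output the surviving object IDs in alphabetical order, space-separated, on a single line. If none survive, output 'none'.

Answer: A B C D E F

Derivation:
Roots: A E F
Mark A: refs=B, marked=A
Mark E: refs=null D, marked=A E
Mark F: refs=D, marked=A E F
Mark B: refs=A, marked=A B E F
Mark D: refs=C, marked=A B D E F
Mark C: refs=C null, marked=A B C D E F
Unmarked (collected): G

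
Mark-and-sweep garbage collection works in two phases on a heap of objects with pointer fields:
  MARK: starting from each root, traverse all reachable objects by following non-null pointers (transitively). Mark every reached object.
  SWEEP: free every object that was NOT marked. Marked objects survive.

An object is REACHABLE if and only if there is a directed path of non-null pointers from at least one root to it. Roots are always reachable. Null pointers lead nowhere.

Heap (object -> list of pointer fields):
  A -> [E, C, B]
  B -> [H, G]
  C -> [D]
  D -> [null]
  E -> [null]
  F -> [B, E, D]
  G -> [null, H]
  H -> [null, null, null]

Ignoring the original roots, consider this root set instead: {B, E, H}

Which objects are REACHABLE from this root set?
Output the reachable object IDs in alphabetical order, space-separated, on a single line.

Roots: B E H
Mark B: refs=H G, marked=B
Mark E: refs=null, marked=B E
Mark H: refs=null null null, marked=B E H
Mark G: refs=null H, marked=B E G H
Unmarked (collected): A C D F

Answer: B E G H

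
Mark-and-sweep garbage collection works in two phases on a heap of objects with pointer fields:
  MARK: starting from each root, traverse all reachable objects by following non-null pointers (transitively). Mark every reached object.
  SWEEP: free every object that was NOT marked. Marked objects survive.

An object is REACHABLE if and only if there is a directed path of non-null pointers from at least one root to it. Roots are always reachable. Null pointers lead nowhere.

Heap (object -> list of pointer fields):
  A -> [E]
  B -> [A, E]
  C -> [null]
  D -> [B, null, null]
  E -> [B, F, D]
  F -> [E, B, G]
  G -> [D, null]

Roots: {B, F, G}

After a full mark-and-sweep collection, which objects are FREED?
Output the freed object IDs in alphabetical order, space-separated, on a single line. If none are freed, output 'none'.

Roots: B F G
Mark B: refs=A E, marked=B
Mark F: refs=E B G, marked=B F
Mark G: refs=D null, marked=B F G
Mark A: refs=E, marked=A B F G
Mark E: refs=B F D, marked=A B E F G
Mark D: refs=B null null, marked=A B D E F G
Unmarked (collected): C

Answer: C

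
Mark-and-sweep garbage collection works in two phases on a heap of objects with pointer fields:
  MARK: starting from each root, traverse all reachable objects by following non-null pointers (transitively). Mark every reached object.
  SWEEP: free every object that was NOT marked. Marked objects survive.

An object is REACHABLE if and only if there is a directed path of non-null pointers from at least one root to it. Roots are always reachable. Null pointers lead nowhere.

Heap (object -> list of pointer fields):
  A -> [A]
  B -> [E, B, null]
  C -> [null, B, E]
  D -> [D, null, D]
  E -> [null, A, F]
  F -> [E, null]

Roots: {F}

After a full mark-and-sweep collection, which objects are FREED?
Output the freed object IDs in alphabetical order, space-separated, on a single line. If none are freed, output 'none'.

Roots: F
Mark F: refs=E null, marked=F
Mark E: refs=null A F, marked=E F
Mark A: refs=A, marked=A E F
Unmarked (collected): B C D

Answer: B C D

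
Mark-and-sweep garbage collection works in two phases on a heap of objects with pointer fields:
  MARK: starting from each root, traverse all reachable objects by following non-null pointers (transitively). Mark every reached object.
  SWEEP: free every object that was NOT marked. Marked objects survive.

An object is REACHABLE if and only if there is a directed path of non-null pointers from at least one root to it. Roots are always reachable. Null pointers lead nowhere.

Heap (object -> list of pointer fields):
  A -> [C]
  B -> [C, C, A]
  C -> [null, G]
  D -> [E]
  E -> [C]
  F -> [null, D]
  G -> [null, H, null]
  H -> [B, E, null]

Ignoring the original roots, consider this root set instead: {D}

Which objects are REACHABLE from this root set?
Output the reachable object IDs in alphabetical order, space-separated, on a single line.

Roots: D
Mark D: refs=E, marked=D
Mark E: refs=C, marked=D E
Mark C: refs=null G, marked=C D E
Mark G: refs=null H null, marked=C D E G
Mark H: refs=B E null, marked=C D E G H
Mark B: refs=C C A, marked=B C D E G H
Mark A: refs=C, marked=A B C D E G H
Unmarked (collected): F

Answer: A B C D E G H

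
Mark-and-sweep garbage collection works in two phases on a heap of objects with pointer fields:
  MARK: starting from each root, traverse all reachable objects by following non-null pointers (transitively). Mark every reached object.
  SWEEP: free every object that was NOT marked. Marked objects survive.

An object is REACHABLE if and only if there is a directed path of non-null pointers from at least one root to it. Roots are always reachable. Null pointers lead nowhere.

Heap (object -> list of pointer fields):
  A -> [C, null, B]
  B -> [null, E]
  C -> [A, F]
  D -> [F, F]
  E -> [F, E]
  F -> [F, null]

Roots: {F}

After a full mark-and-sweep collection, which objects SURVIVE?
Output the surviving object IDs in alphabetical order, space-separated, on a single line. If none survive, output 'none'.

Answer: F

Derivation:
Roots: F
Mark F: refs=F null, marked=F
Unmarked (collected): A B C D E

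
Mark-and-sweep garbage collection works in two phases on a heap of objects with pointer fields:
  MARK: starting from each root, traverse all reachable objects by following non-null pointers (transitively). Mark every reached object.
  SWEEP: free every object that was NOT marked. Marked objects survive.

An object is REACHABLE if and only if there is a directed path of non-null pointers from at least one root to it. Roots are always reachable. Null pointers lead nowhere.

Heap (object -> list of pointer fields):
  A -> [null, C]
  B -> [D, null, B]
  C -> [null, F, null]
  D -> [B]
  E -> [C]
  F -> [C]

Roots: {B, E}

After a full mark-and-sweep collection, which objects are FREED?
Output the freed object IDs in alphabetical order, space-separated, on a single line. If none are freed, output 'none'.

Answer: A

Derivation:
Roots: B E
Mark B: refs=D null B, marked=B
Mark E: refs=C, marked=B E
Mark D: refs=B, marked=B D E
Mark C: refs=null F null, marked=B C D E
Mark F: refs=C, marked=B C D E F
Unmarked (collected): A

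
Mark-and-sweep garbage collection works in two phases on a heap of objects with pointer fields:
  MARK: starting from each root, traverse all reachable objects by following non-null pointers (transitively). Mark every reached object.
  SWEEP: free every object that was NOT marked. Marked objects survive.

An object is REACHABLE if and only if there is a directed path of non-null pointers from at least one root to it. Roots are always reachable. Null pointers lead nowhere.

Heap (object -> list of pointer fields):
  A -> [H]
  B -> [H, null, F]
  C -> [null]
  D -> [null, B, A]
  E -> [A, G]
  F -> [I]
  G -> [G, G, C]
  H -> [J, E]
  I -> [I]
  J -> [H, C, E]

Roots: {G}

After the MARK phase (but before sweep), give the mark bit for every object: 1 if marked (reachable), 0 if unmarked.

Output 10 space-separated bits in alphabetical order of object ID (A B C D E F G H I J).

Answer: 0 0 1 0 0 0 1 0 0 0

Derivation:
Roots: G
Mark G: refs=G G C, marked=G
Mark C: refs=null, marked=C G
Unmarked (collected): A B D E F H I J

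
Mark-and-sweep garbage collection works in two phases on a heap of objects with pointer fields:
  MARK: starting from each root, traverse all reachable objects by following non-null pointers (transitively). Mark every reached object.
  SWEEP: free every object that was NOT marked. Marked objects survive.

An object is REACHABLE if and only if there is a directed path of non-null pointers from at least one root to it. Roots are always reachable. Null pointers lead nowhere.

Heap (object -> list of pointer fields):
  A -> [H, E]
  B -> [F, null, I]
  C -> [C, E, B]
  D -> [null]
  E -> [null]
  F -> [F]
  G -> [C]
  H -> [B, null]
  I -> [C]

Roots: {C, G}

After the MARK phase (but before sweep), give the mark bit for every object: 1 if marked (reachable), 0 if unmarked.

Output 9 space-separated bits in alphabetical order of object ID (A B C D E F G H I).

Answer: 0 1 1 0 1 1 1 0 1

Derivation:
Roots: C G
Mark C: refs=C E B, marked=C
Mark G: refs=C, marked=C G
Mark E: refs=null, marked=C E G
Mark B: refs=F null I, marked=B C E G
Mark F: refs=F, marked=B C E F G
Mark I: refs=C, marked=B C E F G I
Unmarked (collected): A D H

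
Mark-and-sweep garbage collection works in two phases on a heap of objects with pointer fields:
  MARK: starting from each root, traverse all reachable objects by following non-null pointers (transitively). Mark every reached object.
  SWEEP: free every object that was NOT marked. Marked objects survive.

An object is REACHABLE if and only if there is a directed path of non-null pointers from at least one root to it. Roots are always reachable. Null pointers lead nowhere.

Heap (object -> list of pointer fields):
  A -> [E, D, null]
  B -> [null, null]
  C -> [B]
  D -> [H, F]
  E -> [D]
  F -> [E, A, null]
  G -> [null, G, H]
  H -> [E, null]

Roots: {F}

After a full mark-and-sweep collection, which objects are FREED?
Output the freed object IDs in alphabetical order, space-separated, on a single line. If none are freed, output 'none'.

Roots: F
Mark F: refs=E A null, marked=F
Mark E: refs=D, marked=E F
Mark A: refs=E D null, marked=A E F
Mark D: refs=H F, marked=A D E F
Mark H: refs=E null, marked=A D E F H
Unmarked (collected): B C G

Answer: B C G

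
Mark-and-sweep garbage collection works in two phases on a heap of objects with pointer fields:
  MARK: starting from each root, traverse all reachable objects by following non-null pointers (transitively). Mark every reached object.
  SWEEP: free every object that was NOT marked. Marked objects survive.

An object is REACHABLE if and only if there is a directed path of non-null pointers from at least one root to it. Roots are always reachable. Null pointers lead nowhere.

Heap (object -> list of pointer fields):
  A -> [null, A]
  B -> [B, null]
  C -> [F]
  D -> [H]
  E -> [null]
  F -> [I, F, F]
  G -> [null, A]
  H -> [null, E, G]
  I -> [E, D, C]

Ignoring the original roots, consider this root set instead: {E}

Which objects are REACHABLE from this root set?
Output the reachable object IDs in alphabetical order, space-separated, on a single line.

Answer: E

Derivation:
Roots: E
Mark E: refs=null, marked=E
Unmarked (collected): A B C D F G H I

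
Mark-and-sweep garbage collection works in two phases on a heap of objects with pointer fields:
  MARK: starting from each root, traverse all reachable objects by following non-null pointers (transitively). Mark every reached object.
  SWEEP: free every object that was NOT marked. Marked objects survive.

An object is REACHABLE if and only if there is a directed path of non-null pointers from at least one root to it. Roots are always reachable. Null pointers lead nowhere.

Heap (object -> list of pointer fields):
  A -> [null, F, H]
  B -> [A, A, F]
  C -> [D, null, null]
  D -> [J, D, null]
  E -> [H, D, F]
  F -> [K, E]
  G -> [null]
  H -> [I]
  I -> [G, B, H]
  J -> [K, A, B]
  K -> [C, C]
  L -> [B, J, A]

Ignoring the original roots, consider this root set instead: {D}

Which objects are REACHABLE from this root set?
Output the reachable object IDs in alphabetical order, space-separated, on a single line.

Answer: A B C D E F G H I J K

Derivation:
Roots: D
Mark D: refs=J D null, marked=D
Mark J: refs=K A B, marked=D J
Mark K: refs=C C, marked=D J K
Mark A: refs=null F H, marked=A D J K
Mark B: refs=A A F, marked=A B D J K
Mark C: refs=D null null, marked=A B C D J K
Mark F: refs=K E, marked=A B C D F J K
Mark H: refs=I, marked=A B C D F H J K
Mark E: refs=H D F, marked=A B C D E F H J K
Mark I: refs=G B H, marked=A B C D E F H I J K
Mark G: refs=null, marked=A B C D E F G H I J K
Unmarked (collected): L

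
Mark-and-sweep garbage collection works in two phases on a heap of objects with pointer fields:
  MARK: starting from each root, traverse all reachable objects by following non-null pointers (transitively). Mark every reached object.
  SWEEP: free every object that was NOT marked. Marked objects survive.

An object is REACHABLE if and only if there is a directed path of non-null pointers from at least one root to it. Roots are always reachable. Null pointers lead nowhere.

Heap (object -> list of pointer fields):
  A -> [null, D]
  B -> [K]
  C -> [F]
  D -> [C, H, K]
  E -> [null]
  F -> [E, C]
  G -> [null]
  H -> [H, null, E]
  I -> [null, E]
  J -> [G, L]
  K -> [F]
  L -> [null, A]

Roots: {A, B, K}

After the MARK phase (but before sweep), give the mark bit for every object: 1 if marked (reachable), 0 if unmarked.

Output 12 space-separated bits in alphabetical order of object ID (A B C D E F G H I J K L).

Answer: 1 1 1 1 1 1 0 1 0 0 1 0

Derivation:
Roots: A B K
Mark A: refs=null D, marked=A
Mark B: refs=K, marked=A B
Mark K: refs=F, marked=A B K
Mark D: refs=C H K, marked=A B D K
Mark F: refs=E C, marked=A B D F K
Mark C: refs=F, marked=A B C D F K
Mark H: refs=H null E, marked=A B C D F H K
Mark E: refs=null, marked=A B C D E F H K
Unmarked (collected): G I J L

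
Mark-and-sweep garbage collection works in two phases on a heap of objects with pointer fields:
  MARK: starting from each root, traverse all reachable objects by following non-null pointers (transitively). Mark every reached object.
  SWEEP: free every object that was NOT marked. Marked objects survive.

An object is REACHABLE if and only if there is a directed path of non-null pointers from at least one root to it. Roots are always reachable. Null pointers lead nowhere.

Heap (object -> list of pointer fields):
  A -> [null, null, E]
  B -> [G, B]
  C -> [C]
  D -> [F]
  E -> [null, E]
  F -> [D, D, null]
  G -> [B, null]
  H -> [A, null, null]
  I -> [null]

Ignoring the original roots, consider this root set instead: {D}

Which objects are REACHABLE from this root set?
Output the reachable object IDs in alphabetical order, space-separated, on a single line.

Answer: D F

Derivation:
Roots: D
Mark D: refs=F, marked=D
Mark F: refs=D D null, marked=D F
Unmarked (collected): A B C E G H I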